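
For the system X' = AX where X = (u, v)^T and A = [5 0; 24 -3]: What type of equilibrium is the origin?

A = [[5,0],[24,-3]]; det(A-λI) = λ^2 - 2λ - 15.
λ = -3, 5: opposite signs.

saddle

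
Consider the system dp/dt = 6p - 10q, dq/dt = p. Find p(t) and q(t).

Coefficient matrix A = [[6, -10], [1, 0]].
Characteristic polynomial det(A - λI) = λ^2 - 6λ + 10 = 0.
Eigenvalues λ = 3 ± i (complex conjugate pair).
For λ=3+i: an eigenvector is (1,0) - i(3,1) = (1 - 3i, 0 - i).
A real fundamental pair from Re and Im of e^((3+i)t)v: X_1 = e^(3t)(cos(t)·(1,0) + sin(t)·(3,1)), X_2 = e^(3t)(sin(t)·(1,0) - cos(t)·(3,1)).
General solution: C_1X_1 + C_2X_2.

p(t) = 3C_1e^(3t)sin(t) + C_1e^(3t)cos(t) + C_2e^(3t)sin(t) - 3C_2e^(3t)cos(t), q(t) = C_1e^(3t)sin(t) - C_2e^(3t)cos(t)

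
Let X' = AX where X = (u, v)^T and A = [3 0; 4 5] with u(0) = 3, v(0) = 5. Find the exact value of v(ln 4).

A = [[3,0],[4,5]]; eigenvalues λ = 3, 5.
Eigenvectors: (1,-2) for λ=3, (0,-1) for λ=5.
From the initial condition, c_1 = 3, c_2 = -11.
v(ln 4) = (3)(4^3)(-2) + (-11)(4^5)(-1) = 10880.

10880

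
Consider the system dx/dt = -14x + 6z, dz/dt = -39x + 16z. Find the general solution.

Coefficient matrix A = [[-14, 6], [-39, 16]].
Characteristic polynomial det(A - λI) = λ^2 - 2λ + 10 = 0.
Eigenvalues λ = 1 ± 3i (complex conjugate pair).
For λ=1+3i: an eigenvector is (-1,-2) - i(1,3) = (-1 - i, -2 - 3i).
A real fundamental pair from Re and Im of e^((1+3i)t)v: X_1 = e^(t)(cos(3t)·(-1,-2) + sin(3t)·(1,3)), X_2 = e^(t)(sin(3t)·(-1,-2) - cos(3t)·(1,3)).
General solution: K_1X_1 + K_2X_2.

x(t) = K_1e^(t)sin(3t) - K_1e^(t)cos(3t) - K_2e^(t)sin(3t) - K_2e^(t)cos(3t), z(t) = 3K_1e^(t)sin(3t) - 2K_1e^(t)cos(3t) - 2K_2e^(t)sin(3t) - 3K_2e^(t)cos(3t)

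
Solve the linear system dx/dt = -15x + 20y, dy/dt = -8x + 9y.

Coefficient matrix A = [[-15, 20], [-8, 9]].
Characteristic polynomial det(A - λI) = λ^2 + 6λ + 25 = 0.
Eigenvalues λ = -3 ± 4i (complex conjugate pair).
For λ=-3+4i: an eigenvector is (2,1) - i(-1,-1) = (2 + i, 1 + i).
A real fundamental pair from Re and Im of e^((-3+4i)t)v: X_1 = e^(-3t)(cos(4t)·(2,1) + sin(4t)·(-1,-1)), X_2 = e^(-3t)(sin(4t)·(2,1) - cos(4t)·(-1,-1)).
General solution: C_1X_1 + C_2X_2.

x(t) = -C_1e^(-3t)sin(4t) + 2C_1e^(-3t)cos(4t) + 2C_2e^(-3t)sin(4t) + C_2e^(-3t)cos(4t), y(t) = -C_1e^(-3t)sin(4t) + C_1e^(-3t)cos(4t) + C_2e^(-3t)sin(4t) + C_2e^(-3t)cos(4t)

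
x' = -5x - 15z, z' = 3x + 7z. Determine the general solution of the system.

x(t) = 2c_1e^(t)sin(3t) - c_1e^(t)cos(3t) - c_2e^(t)sin(3t) - 2c_2e^(t)cos(3t), z(t) = -c_1e^(t)sin(3t) + c_2e^(t)cos(3t)

Coefficient matrix A = [[-5, -15], [3, 7]].
Characteristic polynomial det(A - λI) = λ^2 - 2λ + 10 = 0.
Eigenvalues λ = 1 ± 3i (complex conjugate pair).
For λ=1+3i: an eigenvector is (-1,0) - i(2,-1) = (-1 - 2i, 0 + i).
A real fundamental pair from Re and Im of e^((1+3i)t)v: X_1 = e^(t)(cos(3t)·(-1,0) + sin(3t)·(2,-1)), X_2 = e^(t)(sin(3t)·(-1,0) - cos(3t)·(2,-1)).
General solution: c_1X_1 + c_2X_2.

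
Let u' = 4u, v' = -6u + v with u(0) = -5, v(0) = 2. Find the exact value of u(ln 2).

-80

A = [[4,0],[-6,1]]; eigenvalues λ = 4, 1.
Eigenvectors: (-1,2) for λ=4, (0,1) for λ=1.
From the initial condition, c_1 = 5, c_2 = -8.
u(ln 2) = (5)(2^4)(-1) + (-8)(2^1)(0) = -80.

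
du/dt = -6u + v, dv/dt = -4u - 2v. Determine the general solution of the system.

u(t) = -C_1e^(-4t) - C_2te^(-4t) + C_2e^(-4t), v(t) = -2C_1e^(-4t) - 2C_2te^(-4t) + C_2e^(-4t)

Coefficient matrix A = [[-6, 1], [-4, -2]].
Characteristic polynomial det(A - λI) = λ^2 + 8λ + 16 = 0.
Single eigenvalue λ = -4 with algebraic multiplicity 2.
Eigenvector v = (-1,-2); generalized eigenvector w with (A-λI)w=v is (1,1).
General solution: e^(-4t)[C_1·v + C_2·(t·v + w)].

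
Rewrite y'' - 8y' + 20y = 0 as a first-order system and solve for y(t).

Let x_1 = y, x_2 = y'. Then x_1' = x_2 and x_2' = -20x_1 + 8x_2.
A = [[0,1],[-20,8]]; det(A-λI) = λ^2 - 8λ + 20.
Eigenvalues λ = 4 ± 2i.

y(t) = K_1e^(4t)cos(2t) + K_2e^(4t)sin(2t)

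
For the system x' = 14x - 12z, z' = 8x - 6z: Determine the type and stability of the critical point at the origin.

unstable node

A = [[14,-12],[8,-6]]; det(A-λI) = λ^2 - 8λ + 12.
λ = 2, 6: both positive.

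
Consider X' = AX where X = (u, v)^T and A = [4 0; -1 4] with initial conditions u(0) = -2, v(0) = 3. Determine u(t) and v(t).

u(t) = -2e^(4t), v(t) = 2te^(4t) + 3e^(4t)

Coefficient matrix A = [[4, 0], [-1, 4]].
Characteristic polynomial det(A - λI) = λ^2 - 8λ + 16 = 0.
Single eigenvalue λ = 4 with algebraic multiplicity 2.
Eigenvector v = (0,-1); generalized eigenvector w with (A-λI)w=v is (1,2).
General solution: e^(4t)[K_1·v + K_2·(t·v + w)].
Applying u(0)=-2, v(0)=3 gives K_1=-7, K_2=-2.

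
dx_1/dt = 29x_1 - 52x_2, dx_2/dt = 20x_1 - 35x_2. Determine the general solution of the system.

Coefficient matrix A = [[29, -52], [20, -35]].
Characteristic polynomial det(A - λI) = λ^2 + 6λ + 25 = 0.
Eigenvalues λ = -3 ± 4i (complex conjugate pair).
For λ=-3+4i: an eigenvector is (2,1) - i(3,2) = (2 - 3i, 1 - 2i).
A real fundamental pair from Re and Im of e^((-3+4i)t)v: X_1 = e^(-3t)(cos(4t)·(2,1) + sin(4t)·(3,2)), X_2 = e^(-3t)(sin(4t)·(2,1) - cos(4t)·(3,2)).
General solution: c_1X_1 + c_2X_2.

x_1(t) = 3c_1e^(-3t)sin(4t) + 2c_1e^(-3t)cos(4t) + 2c_2e^(-3t)sin(4t) - 3c_2e^(-3t)cos(4t), x_2(t) = 2c_1e^(-3t)sin(4t) + c_1e^(-3t)cos(4t) + c_2e^(-3t)sin(4t) - 2c_2e^(-3t)cos(4t)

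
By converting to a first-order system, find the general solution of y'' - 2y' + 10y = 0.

Let x_1 = y, x_2 = y'. Then x_1' = x_2 and x_2' = -10x_1 + 2x_2.
A = [[0,1],[-10,2]]; det(A-λI) = λ^2 - 2λ + 10.
Eigenvalues λ = 1 ± 3i.

y(t) = K_1e^(t)cos(3t) + K_2e^(t)sin(3t)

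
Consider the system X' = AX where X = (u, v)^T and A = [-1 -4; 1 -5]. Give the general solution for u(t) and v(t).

Coefficient matrix A = [[-1, -4], [1, -5]].
Characteristic polynomial det(A - λI) = λ^2 + 6λ + 9 = 0.
Single eigenvalue λ = -3 with algebraic multiplicity 2.
Eigenvector v = (2,1); generalized eigenvector w with (A-λI)w=v is (-1,-1).
General solution: e^(-3t)[C_1·v + C_2·(t·v + w)].

u(t) = 2C_1e^(-3t) + 2C_2te^(-3t) - C_2e^(-3t), v(t) = C_1e^(-3t) + C_2te^(-3t) - C_2e^(-3t)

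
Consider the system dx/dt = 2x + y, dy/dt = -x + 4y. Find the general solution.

Coefficient matrix A = [[2, 1], [-1, 4]].
Characteristic polynomial det(A - λI) = λ^2 - 6λ + 9 = 0.
Single eigenvalue λ = 3 with algebraic multiplicity 2.
Eigenvector v = (-1,-1); generalized eigenvector w with (A-λI)w=v is (-1,-2).
General solution: e^(3t)[K_1·v + K_2·(t·v + w)].

x(t) = -K_1e^(3t) - K_2te^(3t) - K_2e^(3t), y(t) = -K_1e^(3t) - K_2te^(3t) - 2K_2e^(3t)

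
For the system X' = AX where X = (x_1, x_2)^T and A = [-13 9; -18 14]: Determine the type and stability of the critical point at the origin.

A = [[-13,9],[-18,14]]; det(A-λI) = λ^2 - λ - 20.
λ = 5, -4: opposite signs.

saddle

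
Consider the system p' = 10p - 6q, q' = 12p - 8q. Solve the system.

p(t) = -K_1e^(-2t) + K_2e^(4t), q(t) = -2K_1e^(-2t) + K_2e^(4t)

Coefficient matrix A = [[10, -6], [12, -8]].
Characteristic polynomial det(A - λI) = λ^2 - 2λ - 8 = 0.
Eigenvalues λ = -2, 4.
For λ=-2: (A-λI) row 1 is [12, -6], so an eigenvector is (-1, -2).
For λ=4: (A-λI) row 1 is [6, -6], so an eigenvector is (1, 1).
General solution: K_1e^(-2t)(-1,-2) + K_2e^(4t)(1,1).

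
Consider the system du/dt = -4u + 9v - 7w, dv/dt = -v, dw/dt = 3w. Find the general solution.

u(t) = c_1e^(-4t) + 3c_2e^(-t) - c_3e^(3t), v(t) = c_2e^(-t), w(t) = c_3e^(3t)

Coefficient matrix A = [[-4, 9, -7], [0, -1, 0], [0, 0, 3]].
det(A - λI) = 0 gives eigenvalues λ = -4, -1, 3.
For λ=-4: eigenvector (1,0,0).
For λ=-1: eigenvector (3,1,0).
For λ=3: eigenvector (-1,0,1).
General solution: c_1e^(-4t)(1,0,0) + c_2e^(-t)(3,1,0) + c_3e^(3t)(-1,0,1).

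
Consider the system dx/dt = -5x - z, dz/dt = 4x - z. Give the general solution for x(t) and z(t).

x(t) = -C_1e^(-3t) - C_2te^(-3t) + 2C_2e^(-3t), z(t) = 2C_1e^(-3t) + 2C_2te^(-3t) - 3C_2e^(-3t)

Coefficient matrix A = [[-5, -1], [4, -1]].
Characteristic polynomial det(A - λI) = λ^2 + 6λ + 9 = 0.
Single eigenvalue λ = -3 with algebraic multiplicity 2.
Eigenvector v = (-1,2); generalized eigenvector w with (A-λI)w=v is (2,-3).
General solution: e^(-3t)[C_1·v + C_2·(t·v + w)].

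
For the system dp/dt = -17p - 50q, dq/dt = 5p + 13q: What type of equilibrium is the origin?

stable spiral

A = [[-17,-50],[5,13]]; det(A-λI) = λ^2 + 4λ + 29.
λ = -2 ± 5i: negative real part.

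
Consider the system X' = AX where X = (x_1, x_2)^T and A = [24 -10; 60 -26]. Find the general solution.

x_1(t) = K_1e^(4t) + K_2e^(-6t), x_2(t) = 2K_1e^(4t) + 3K_2e^(-6t)

Coefficient matrix A = [[24, -10], [60, -26]].
Characteristic polynomial det(A - λI) = λ^2 + 2λ - 24 = 0.
Eigenvalues λ = 4, -6.
For λ=4: (A-λI) row 1 is [20, -10], so an eigenvector is (1, 2).
For λ=-6: (A-λI) row 1 is [30, -10], so an eigenvector is (1, 3).
General solution: K_1e^(4t)(1,2) + K_2e^(-6t)(1,3).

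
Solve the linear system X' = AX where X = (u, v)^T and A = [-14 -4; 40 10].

u(t) = c_1e^(-2t)sin(4t) - c_2e^(-2t)cos(4t), v(t) = -3c_1e^(-2t)sin(4t) - c_1e^(-2t)cos(4t) - c_2e^(-2t)sin(4t) + 3c_2e^(-2t)cos(4t)

Coefficient matrix A = [[-14, -4], [40, 10]].
Characteristic polynomial det(A - λI) = λ^2 + 4λ + 20 = 0.
Eigenvalues λ = -2 ± 4i (complex conjugate pair).
For λ=-2+4i: an eigenvector is (0,-1) - i(1,-3) = (0 - i, -1 + 3i).
A real fundamental pair from Re and Im of e^((-2+4i)t)v: X_1 = e^(-2t)(cos(4t)·(0,-1) + sin(4t)·(1,-3)), X_2 = e^(-2t)(sin(4t)·(0,-1) - cos(4t)·(1,-3)).
General solution: c_1X_1 + c_2X_2.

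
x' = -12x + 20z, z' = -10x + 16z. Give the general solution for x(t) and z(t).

x(t) = -K_1e^(2t)sin(2t) + 3K_1e^(2t)cos(2t) + 3K_2e^(2t)sin(2t) + K_2e^(2t)cos(2t), z(t) = -K_1e^(2t)sin(2t) + 2K_1e^(2t)cos(2t) + 2K_2e^(2t)sin(2t) + K_2e^(2t)cos(2t)

Coefficient matrix A = [[-12, 20], [-10, 16]].
Characteristic polynomial det(A - λI) = λ^2 - 4λ + 8 = 0.
Eigenvalues λ = 2 ± 2i (complex conjugate pair).
For λ=2+2i: an eigenvector is (3,2) - i(-1,-1) = (3 + i, 2 + i).
A real fundamental pair from Re and Im of e^((2+2i)t)v: X_1 = e^(2t)(cos(2t)·(3,2) + sin(2t)·(-1,-1)), X_2 = e^(2t)(sin(2t)·(3,2) - cos(2t)·(-1,-1)).
General solution: K_1X_1 + K_2X_2.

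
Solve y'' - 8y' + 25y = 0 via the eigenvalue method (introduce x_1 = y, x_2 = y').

Let x_1 = y, x_2 = y'. Then x_1' = x_2 and x_2' = -25x_1 + 8x_2.
A = [[0,1],[-25,8]]; det(A-λI) = λ^2 - 8λ + 25.
Eigenvalues λ = 4 ± 3i.

y(t) = C_1e^(4t)cos(3t) + C_2e^(4t)sin(3t)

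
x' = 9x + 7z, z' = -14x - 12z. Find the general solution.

Coefficient matrix A = [[9, 7], [-14, -12]].
Characteristic polynomial det(A - λI) = λ^2 + 3λ - 10 = 0.
Eigenvalues λ = -5, 2.
For λ=-5: (A-λI) row 1 is [14, 7], so an eigenvector is (-1, 2).
For λ=2: (A-λI) row 1 is [7, 7], so an eigenvector is (-1, 1).
General solution: K_1e^(-5t)(-1,2) + K_2e^(2t)(-1,1).

x(t) = -K_1e^(-5t) - K_2e^(2t), z(t) = 2K_1e^(-5t) + K_2e^(2t)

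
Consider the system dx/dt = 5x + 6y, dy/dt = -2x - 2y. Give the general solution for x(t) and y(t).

Coefficient matrix A = [[5, 6], [-2, -2]].
Characteristic polynomial det(A - λI) = λ^2 - 3λ + 2 = 0.
Eigenvalues λ = 2, 1.
For λ=2: (A-λI) row 1 is [3, 6], so an eigenvector is (-2, 1).
For λ=1: (A-λI) row 1 is [4, 6], so an eigenvector is (3, -2).
General solution: C_1e^(2t)(-2,1) + C_2e^(t)(3,-2).

x(t) = -2C_1e^(2t) + 3C_2e^(t), y(t) = C_1e^(2t) - 2C_2e^(t)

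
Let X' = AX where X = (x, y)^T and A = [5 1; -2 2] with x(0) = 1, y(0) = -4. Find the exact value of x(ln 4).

A = [[5,1],[-2,2]]; eigenvalues λ = 3, 4.
Eigenvectors: (-1,2) for λ=3, (-1,1) for λ=4.
From the initial condition, c_1 = -3, c_2 = 2.
x(ln 4) = (-3)(4^3)(-1) + (2)(4^4)(-1) = -320.

-320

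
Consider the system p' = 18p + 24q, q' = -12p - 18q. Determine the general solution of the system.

Coefficient matrix A = [[18, 24], [-12, -18]].
Characteristic polynomial det(A - λI) = λ^2 - 36 = 0.
Eigenvalues λ = -6, 6.
For λ=-6: (A-λI) row 1 is [24, 24], so an eigenvector is (-1, 1).
For λ=6: (A-λI) row 1 is [12, 24], so an eigenvector is (-2, 1).
General solution: c_1e^(-6t)(-1,1) + c_2e^(6t)(-2,1).

p(t) = -c_1e^(-6t) - 2c_2e^(6t), q(t) = c_1e^(-6t) + c_2e^(6t)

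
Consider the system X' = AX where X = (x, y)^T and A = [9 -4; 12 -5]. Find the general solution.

x(t) = -K_1e^(t) + 2K_2e^(3t), y(t) = -2K_1e^(t) + 3K_2e^(3t)

Coefficient matrix A = [[9, -4], [12, -5]].
Characteristic polynomial det(A - λI) = λ^2 - 4λ + 3 = 0.
Eigenvalues λ = 1, 3.
For λ=1: (A-λI) row 1 is [8, -4], so an eigenvector is (-1, -2).
For λ=3: (A-λI) row 1 is [6, -4], so an eigenvector is (2, 3).
General solution: K_1e^(t)(-1,-2) + K_2e^(3t)(2,3).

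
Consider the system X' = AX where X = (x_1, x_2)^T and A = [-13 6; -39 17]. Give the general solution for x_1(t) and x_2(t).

x_1(t) = -c_1e^(2t)sin(3t) - c_1e^(2t)cos(3t) - c_2e^(2t)sin(3t) + c_2e^(2t)cos(3t), x_2(t) = -2c_1e^(2t)sin(3t) - 3c_1e^(2t)cos(3t) - 3c_2e^(2t)sin(3t) + 2c_2e^(2t)cos(3t)

Coefficient matrix A = [[-13, 6], [-39, 17]].
Characteristic polynomial det(A - λI) = λ^2 - 4λ + 13 = 0.
Eigenvalues λ = 2 ± 3i (complex conjugate pair).
For λ=2+3i: an eigenvector is (-1,-3) - i(-1,-2) = (-1 + i, -3 + 2i).
A real fundamental pair from Re and Im of e^((2+3i)t)v: X_1 = e^(2t)(cos(3t)·(-1,-3) + sin(3t)·(-1,-2)), X_2 = e^(2t)(sin(3t)·(-1,-3) - cos(3t)·(-1,-2)).
General solution: c_1X_1 + c_2X_2.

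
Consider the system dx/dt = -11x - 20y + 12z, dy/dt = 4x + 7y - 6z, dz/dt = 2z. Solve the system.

x(t) = 5K_1e^(-3t) - 2K_2e^(-t) + 4K_3e^(2t), y(t) = -2K_1e^(-3t) + K_2e^(-t) - 2K_3e^(2t), z(t) = K_3e^(2t)

Coefficient matrix A = [[-11, -20, 12], [4, 7, -6], [0, 0, 2]].
det(A - λI) = 0 gives eigenvalues λ = -3, -1, 2.
For λ=-3: eigenvector (5,-2,0).
For λ=-1: eigenvector (-2,1,0).
For λ=2: eigenvector (4,-2,1).
General solution: K_1e^(-3t)(5,-2,0) + K_2e^(-t)(-2,1,0) + K_3e^(2t)(4,-2,1).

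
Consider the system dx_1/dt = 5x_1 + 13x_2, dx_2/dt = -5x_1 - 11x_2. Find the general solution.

Coefficient matrix A = [[5, 13], [-5, -11]].
Characteristic polynomial det(A - λI) = λ^2 + 6λ + 10 = 0.
Eigenvalues λ = -3 ± i (complex conjugate pair).
For λ=-3+i: an eigenvector is (2,-1) - i(3,-2) = (2 - 3i, -1 + 2i).
A real fundamental pair from Re and Im of e^((-3+i)t)v: X_1 = e^(-3t)(cos(t)·(2,-1) + sin(t)·(3,-2)), X_2 = e^(-3t)(sin(t)·(2,-1) - cos(t)·(3,-2)).
General solution: c_1X_1 + c_2X_2.

x_1(t) = 3c_1e^(-3t)sin(t) + 2c_1e^(-3t)cos(t) + 2c_2e^(-3t)sin(t) - 3c_2e^(-3t)cos(t), x_2(t) = -2c_1e^(-3t)sin(t) - c_1e^(-3t)cos(t) - c_2e^(-3t)sin(t) + 2c_2e^(-3t)cos(t)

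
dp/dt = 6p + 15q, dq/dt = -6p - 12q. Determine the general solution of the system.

p(t) = -C_1e^(-3t)sin(3t) - 2C_1e^(-3t)cos(3t) - 2C_2e^(-3t)sin(3t) + C_2e^(-3t)cos(3t), q(t) = C_1e^(-3t)sin(3t) + C_1e^(-3t)cos(3t) + C_2e^(-3t)sin(3t) - C_2e^(-3t)cos(3t)

Coefficient matrix A = [[6, 15], [-6, -12]].
Characteristic polynomial det(A - λI) = λ^2 + 6λ + 18 = 0.
Eigenvalues λ = -3 ± 3i (complex conjugate pair).
For λ=-3+3i: an eigenvector is (-2,1) - i(-1,1) = (-2 + i, 1 - i).
A real fundamental pair from Re and Im of e^((-3+3i)t)v: X_1 = e^(-3t)(cos(3t)·(-2,1) + sin(3t)·(-1,1)), X_2 = e^(-3t)(sin(3t)·(-2,1) - cos(3t)·(-1,1)).
General solution: C_1X_1 + C_2X_2.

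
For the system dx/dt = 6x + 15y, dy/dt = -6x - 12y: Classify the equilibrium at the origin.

stable spiral

A = [[6,15],[-6,-12]]; det(A-λI) = λ^2 + 6λ + 18.
λ = -3 ± 3i: negative real part.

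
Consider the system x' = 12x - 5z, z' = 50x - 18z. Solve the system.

x(t) = C_1e^(-3t)sin(5t) - C_2e^(-3t)cos(5t), z(t) = 3C_1e^(-3t)sin(5t) - C_1e^(-3t)cos(5t) - C_2e^(-3t)sin(5t) - 3C_2e^(-3t)cos(5t)

Coefficient matrix A = [[12, -5], [50, -18]].
Characteristic polynomial det(A - λI) = λ^2 + 6λ + 34 = 0.
Eigenvalues λ = -3 ± 5i (complex conjugate pair).
For λ=-3+5i: an eigenvector is (0,-1) - i(1,3) = (0 - i, -1 - 3i).
A real fundamental pair from Re and Im of e^((-3+5i)t)v: X_1 = e^(-3t)(cos(5t)·(0,-1) + sin(5t)·(1,3)), X_2 = e^(-3t)(sin(5t)·(0,-1) - cos(5t)·(1,3)).
General solution: C_1X_1 + C_2X_2.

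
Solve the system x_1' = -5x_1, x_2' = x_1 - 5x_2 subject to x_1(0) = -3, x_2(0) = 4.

x_1(t) = -3e^(-5t), x_2(t) = -3te^(-5t) + 4e^(-5t)

Coefficient matrix A = [[-5, 0], [1, -5]].
Characteristic polynomial det(A - λI) = λ^2 + 10λ + 25 = 0.
Single eigenvalue λ = -5 with algebraic multiplicity 2.
Eigenvector v = (0,-1); generalized eigenvector w with (A-λI)w=v is (-1,3).
General solution: e^(-5t)[C_1·v + C_2·(t·v + w)].
Applying x_1(0)=-3, x_2(0)=4 gives C_1=5, C_2=3.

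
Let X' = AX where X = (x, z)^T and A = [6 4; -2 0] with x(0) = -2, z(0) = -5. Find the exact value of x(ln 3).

A = [[6,4],[-2,0]]; eigenvalues λ = 2, 4.
Eigenvectors: (1,-1) for λ=2, (-2,1) for λ=4.
From the initial condition, c_1 = 12, c_2 = 7.
x(ln 3) = (12)(3^2)(1) + (7)(3^4)(-2) = -1026.

-1026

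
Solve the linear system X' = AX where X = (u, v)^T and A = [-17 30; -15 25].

u(t) = c_1e^(4t)sin(3t) - 3c_1e^(4t)cos(3t) - 3c_2e^(4t)sin(3t) - c_2e^(4t)cos(3t), v(t) = c_1e^(4t)sin(3t) - 2c_1e^(4t)cos(3t) - 2c_2e^(4t)sin(3t) - c_2e^(4t)cos(3t)

Coefficient matrix A = [[-17, 30], [-15, 25]].
Characteristic polynomial det(A - λI) = λ^2 - 8λ + 25 = 0.
Eigenvalues λ = 4 ± 3i (complex conjugate pair).
For λ=4+3i: an eigenvector is (-3,-2) - i(1,1) = (-3 - i, -2 - i).
A real fundamental pair from Re and Im of e^((4+3i)t)v: X_1 = e^(4t)(cos(3t)·(-3,-2) + sin(3t)·(1,1)), X_2 = e^(4t)(sin(3t)·(-3,-2) - cos(3t)·(1,1)).
General solution: c_1X_1 + c_2X_2.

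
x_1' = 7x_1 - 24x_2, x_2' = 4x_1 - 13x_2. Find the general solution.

Coefficient matrix A = [[7, -24], [4, -13]].
Characteristic polynomial det(A - λI) = λ^2 + 6λ + 5 = 0.
Eigenvalues λ = -5, -1.
For λ=-5: (A-λI) row 1 is [12, -24], so an eigenvector is (-2, -1).
For λ=-1: (A-λI) row 1 is [8, -24], so an eigenvector is (-3, -1).
General solution: K_1e^(-5t)(-2,-1) + K_2e^(-t)(-3,-1).

x_1(t) = -2K_1e^(-5t) - 3K_2e^(-t), x_2(t) = -K_1e^(-5t) - K_2e^(-t)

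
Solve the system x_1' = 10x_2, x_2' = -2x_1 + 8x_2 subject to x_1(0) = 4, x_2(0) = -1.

x_1(t) = -13e^(4t)sin(2t) + 4e^(4t)cos(2t), x_2(t) = -6e^(4t)sin(2t) - e^(4t)cos(2t)

Coefficient matrix A = [[0, 10], [-2, 8]].
Characteristic polynomial det(A - λI) = λ^2 - 8λ + 20 = 0.
Eigenvalues λ = 4 ± 2i (complex conjugate pair).
For λ=4+2i: an eigenvector is (-1,0) - i(2,1) = (-1 - 2i, 0 - i).
A real fundamental pair from Re and Im of e^((4+2i)t)v: X_1 = e^(4t)(cos(2t)·(-1,0) + sin(2t)·(2,1)), X_2 = e^(4t)(sin(2t)·(-1,0) - cos(2t)·(2,1)).
General solution: C_1X_1 + C_2X_2.
Applying x_1(0)=4, x_2(0)=-1 gives C_1=-6, C_2=1.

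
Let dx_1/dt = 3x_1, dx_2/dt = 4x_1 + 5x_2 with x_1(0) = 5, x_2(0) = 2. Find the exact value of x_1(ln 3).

135

A = [[3,0],[4,5]]; eigenvalues λ = 3, 5.
Eigenvectors: (1,-2) for λ=3, (0,1) for λ=5.
From the initial condition, c_1 = 5, c_2 = 12.
x_1(ln 3) = (5)(3^3)(1) + (12)(3^5)(0) = 135.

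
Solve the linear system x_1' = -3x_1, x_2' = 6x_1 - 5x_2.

x_1(t) = K_1e^(-3t), x_2(t) = 3K_1e^(-3t) + K_2e^(-5t)

Coefficient matrix A = [[-3, 0], [6, -5]].
Characteristic polynomial det(A - λI) = λ^2 + 8λ + 15 = 0.
Eigenvalues λ = -3, -5.
For λ=-3: (A-λI) row 2 is [6, -2], so an eigenvector is (1, 3).
For λ=-5: (A-λI) row 1 is [2, 0], so an eigenvector is (0, 1).
General solution: K_1e^(-3t)(1,3) + K_2e^(-5t)(0,1).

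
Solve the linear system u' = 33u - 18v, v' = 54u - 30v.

Coefficient matrix A = [[33, -18], [54, -30]].
Characteristic polynomial det(A - λI) = λ^2 - 3λ - 18 = 0.
Eigenvalues λ = 6, -3.
For λ=6: (A-λI) row 1 is [27, -18], so an eigenvector is (-2, -3).
For λ=-3: (A-λI) row 1 is [36, -18], so an eigenvector is (1, 2).
General solution: c_1e^(6t)(-2,-3) + c_2e^(-3t)(1,2).

u(t) = -2c_1e^(6t) + c_2e^(-3t), v(t) = -3c_1e^(6t) + 2c_2e^(-3t)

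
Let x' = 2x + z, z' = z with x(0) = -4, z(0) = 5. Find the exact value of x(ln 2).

-6

A = [[2,1],[0,1]]; eigenvalues λ = 2, 1.
Eigenvectors: (-1,0) for λ=2, (-1,1) for λ=1.
From the initial condition, c_1 = -1, c_2 = 5.
x(ln 2) = (-1)(2^2)(-1) + (5)(2^1)(-1) = -6.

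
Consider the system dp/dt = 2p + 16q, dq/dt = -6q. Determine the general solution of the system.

Coefficient matrix A = [[2, 16], [0, -6]].
Characteristic polynomial det(A - λI) = λ^2 + 4λ - 12 = 0.
Eigenvalues λ = -6, 2.
For λ=-6: (A-λI) row 1 is [8, 16], so an eigenvector is (-2, 1).
For λ=2: (A-λI) row 1 is [0, 16], so an eigenvector is (-1, 0).
General solution: c_1e^(-6t)(-2,1) + c_2e^(2t)(-1,0).

p(t) = -2c_1e^(-6t) - c_2e^(2t), q(t) = c_1e^(-6t)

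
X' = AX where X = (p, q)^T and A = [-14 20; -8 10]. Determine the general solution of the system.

Coefficient matrix A = [[-14, 20], [-8, 10]].
Characteristic polynomial det(A - λI) = λ^2 + 4λ + 20 = 0.
Eigenvalues λ = -2 ± 4i (complex conjugate pair).
For λ=-2+4i: an eigenvector is (2,1) - i(-1,-1) = (2 + i, 1 + i).
A real fundamental pair from Re and Im of e^((-2+4i)t)v: X_1 = e^(-2t)(cos(4t)·(2,1) + sin(4t)·(-1,-1)), X_2 = e^(-2t)(sin(4t)·(2,1) - cos(4t)·(-1,-1)).
General solution: C_1X_1 + C_2X_2.

p(t) = -C_1e^(-2t)sin(4t) + 2C_1e^(-2t)cos(4t) + 2C_2e^(-2t)sin(4t) + C_2e^(-2t)cos(4t), q(t) = -C_1e^(-2t)sin(4t) + C_1e^(-2t)cos(4t) + C_2e^(-2t)sin(4t) + C_2e^(-2t)cos(4t)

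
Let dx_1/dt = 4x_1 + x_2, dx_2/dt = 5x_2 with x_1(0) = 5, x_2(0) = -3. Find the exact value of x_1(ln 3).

A = [[4,1],[0,5]]; eigenvalues λ = 5, 4.
Eigenvectors: (-1,-1) for λ=5, (1,0) for λ=4.
From the initial condition, c_1 = 3, c_2 = 8.
x_1(ln 3) = (3)(3^5)(-1) + (8)(3^4)(1) = -81.

-81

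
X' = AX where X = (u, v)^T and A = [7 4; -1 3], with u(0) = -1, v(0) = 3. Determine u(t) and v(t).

u(t) = 10te^(5t) - e^(5t), v(t) = -5te^(5t) + 3e^(5t)

Coefficient matrix A = [[7, 4], [-1, 3]].
Characteristic polynomial det(A - λI) = λ^2 - 10λ + 25 = 0.
Single eigenvalue λ = 5 with algebraic multiplicity 2.
Eigenvector v = (2,-1); generalized eigenvector w with (A-λI)w=v is (1,0).
General solution: e^(5t)[K_1·v + K_2·(t·v + w)].
Applying u(0)=-1, v(0)=3 gives K_1=-3, K_2=5.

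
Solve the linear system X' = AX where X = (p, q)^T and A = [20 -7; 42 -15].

Coefficient matrix A = [[20, -7], [42, -15]].
Characteristic polynomial det(A - λI) = λ^2 - 5λ - 6 = 0.
Eigenvalues λ = -1, 6.
For λ=-1: (A-λI) row 1 is [21, -7], so an eigenvector is (1, 3).
For λ=6: (A-λI) row 1 is [14, -7], so an eigenvector is (-1, -2).
General solution: C_1e^(-t)(1,3) + C_2e^(6t)(-1,-2).

p(t) = C_1e^(-t) - C_2e^(6t), q(t) = 3C_1e^(-t) - 2C_2e^(6t)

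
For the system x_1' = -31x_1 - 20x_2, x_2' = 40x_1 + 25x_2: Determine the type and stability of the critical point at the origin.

stable spiral

A = [[-31,-20],[40,25]]; det(A-λI) = λ^2 + 6λ + 25.
λ = -3 ± 4i: negative real part.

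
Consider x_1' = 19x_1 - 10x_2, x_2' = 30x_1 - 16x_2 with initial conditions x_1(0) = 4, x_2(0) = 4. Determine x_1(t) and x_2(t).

x_1(t) = 8e^(4t) - 4e^(-t), x_2(t) = 12e^(4t) - 8e^(-t)

Coefficient matrix A = [[19, -10], [30, -16]].
Characteristic polynomial det(A - λI) = λ^2 - 3λ - 4 = 0.
Eigenvalues λ = -1, 4.
For λ=-1: (A-λI) row 1 is [20, -10], so an eigenvector is (-1, -2).
For λ=4: (A-λI) row 1 is [15, -10], so an eigenvector is (-2, -3).
General solution: c_1e^(-t)(-1,-2) + c_2e^(4t)(-2,-3).
Applying x_1(0)=4, x_2(0)=4 gives c_1=4, c_2=-4.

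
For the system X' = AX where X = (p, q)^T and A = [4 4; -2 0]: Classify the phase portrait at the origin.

A = [[4,4],[-2,0]]; det(A-λI) = λ^2 - 4λ + 8.
λ = 2 ± 2i: positive real part.

unstable spiral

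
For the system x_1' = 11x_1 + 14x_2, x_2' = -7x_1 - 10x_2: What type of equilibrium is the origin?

A = [[11,14],[-7,-10]]; det(A-λI) = λ^2 - λ - 12.
λ = 4, -3: opposite signs.

saddle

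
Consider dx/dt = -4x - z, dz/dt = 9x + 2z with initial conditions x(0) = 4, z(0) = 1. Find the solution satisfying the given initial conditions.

Coefficient matrix A = [[-4, -1], [9, 2]].
Characteristic polynomial det(A - λI) = λ^2 + 2λ + 1 = 0.
Single eigenvalue λ = -1 with algebraic multiplicity 2.
Eigenvector v = (-1,3); generalized eigenvector w with (A-λI)w=v is (1,-2).
General solution: e^(-t)[c_1·v + c_2·(t·v + w)].
Applying x(0)=4, z(0)=1 gives c_1=9, c_2=13.

x(t) = -13te^(-t) + 4e^(-t), z(t) = 39te^(-t) + e^(-t)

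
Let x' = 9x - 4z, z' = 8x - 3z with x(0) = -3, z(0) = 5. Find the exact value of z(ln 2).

A = [[9,-4],[8,-3]]; eigenvalues λ = 5, 1.
Eigenvectors: (1,1) for λ=5, (-1,-2) for λ=1.
From the initial condition, c_1 = -11, c_2 = -8.
z(ln 2) = (-11)(2^5)(1) + (-8)(2^1)(-2) = -320.

-320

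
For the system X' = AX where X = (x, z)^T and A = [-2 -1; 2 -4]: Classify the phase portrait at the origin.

stable spiral

A = [[-2,-1],[2,-4]]; det(A-λI) = λ^2 + 6λ + 10.
λ = -3 ± i: negative real part.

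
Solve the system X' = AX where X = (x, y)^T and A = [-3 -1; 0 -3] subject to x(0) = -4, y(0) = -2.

x(t) = 2te^(-3t) - 4e^(-3t), y(t) = -2e^(-3t)

Coefficient matrix A = [[-3, -1], [0, -3]].
Characteristic polynomial det(A - λI) = λ^2 + 6λ + 9 = 0.
Single eigenvalue λ = -3 with algebraic multiplicity 2.
Eigenvector v = (1,0); generalized eigenvector w with (A-λI)w=v is (-2,-1).
General solution: e^(-3t)[C_1·v + C_2·(t·v + w)].
Applying x(0)=-4, y(0)=-2 gives C_1=0, C_2=2.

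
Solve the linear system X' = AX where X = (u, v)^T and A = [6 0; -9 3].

Coefficient matrix A = [[6, 0], [-9, 3]].
Characteristic polynomial det(A - λI) = λ^2 - 9λ + 18 = 0.
Eigenvalues λ = 6, 3.
For λ=6: (A-λI) row 2 is [-9, -3], so an eigenvector is (-1, 3).
For λ=3: (A-λI) row 1 is [3, 0], so an eigenvector is (0, 1).
General solution: K_1e^(6t)(-1,3) + K_2e^(3t)(0,1).

u(t) = -K_1e^(6t), v(t) = 3K_1e^(6t) + K_2e^(3t)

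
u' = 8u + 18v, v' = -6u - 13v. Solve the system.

Coefficient matrix A = [[8, 18], [-6, -13]].
Characteristic polynomial det(A - λI) = λ^2 + 5λ + 4 = 0.
Eigenvalues λ = -1, -4.
For λ=-1: (A-λI) row 1 is [9, 18], so an eigenvector is (-2, 1).
For λ=-4: (A-λI) row 1 is [12, 18], so an eigenvector is (-3, 2).
General solution: K_1e^(-t)(-2,1) + K_2e^(-4t)(-3,2).

u(t) = -2K_1e^(-t) - 3K_2e^(-4t), v(t) = K_1e^(-t) + 2K_2e^(-4t)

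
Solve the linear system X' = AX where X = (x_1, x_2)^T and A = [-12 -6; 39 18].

x_1(t) = c_1e^(3t)sin(3t) - c_1e^(3t)cos(3t) - c_2e^(3t)sin(3t) - c_2e^(3t)cos(3t), x_2(t) = -3c_1e^(3t)sin(3t) + 2c_1e^(3t)cos(3t) + 2c_2e^(3t)sin(3t) + 3c_2e^(3t)cos(3t)

Coefficient matrix A = [[-12, -6], [39, 18]].
Characteristic polynomial det(A - λI) = λ^2 - 6λ + 18 = 0.
Eigenvalues λ = 3 ± 3i (complex conjugate pair).
For λ=3+3i: an eigenvector is (-1,2) - i(1,-3) = (-1 - i, 2 + 3i).
A real fundamental pair from Re and Im of e^((3+3i)t)v: X_1 = e^(3t)(cos(3t)·(-1,2) + sin(3t)·(1,-3)), X_2 = e^(3t)(sin(3t)·(-1,2) - cos(3t)·(1,-3)).
General solution: c_1X_1 + c_2X_2.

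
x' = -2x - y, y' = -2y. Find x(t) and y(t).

x(t) = c_1e^(-2t) + c_2te^(-2t) + 2c_2e^(-2t), y(t) = -c_2e^(-2t)

Coefficient matrix A = [[-2, -1], [0, -2]].
Characteristic polynomial det(A - λI) = λ^2 + 4λ + 4 = 0.
Single eigenvalue λ = -2 with algebraic multiplicity 2.
Eigenvector v = (1,0); generalized eigenvector w with (A-λI)w=v is (2,-1).
General solution: e^(-2t)[c_1·v + c_2·(t·v + w)].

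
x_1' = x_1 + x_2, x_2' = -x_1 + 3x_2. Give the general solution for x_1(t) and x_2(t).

x_1(t) = c_1e^(2t) + c_2te^(2t) - 2c_2e^(2t), x_2(t) = c_1e^(2t) + c_2te^(2t) - c_2e^(2t)

Coefficient matrix A = [[1, 1], [-1, 3]].
Characteristic polynomial det(A - λI) = λ^2 - 4λ + 4 = 0.
Single eigenvalue λ = 2 with algebraic multiplicity 2.
Eigenvector v = (1,1); generalized eigenvector w with (A-λI)w=v is (-2,-1).
General solution: e^(2t)[c_1·v + c_2·(t·v + w)].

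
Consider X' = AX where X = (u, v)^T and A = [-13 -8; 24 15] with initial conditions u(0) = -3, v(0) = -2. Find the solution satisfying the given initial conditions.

Coefficient matrix A = [[-13, -8], [24, 15]].
Characteristic polynomial det(A - λI) = λ^2 - 2λ - 3 = 0.
Eigenvalues λ = -1, 3.
For λ=-1: (A-λI) row 1 is [-12, -8], so an eigenvector is (-2, 3).
For λ=3: (A-λI) row 1 is [-16, -8], so an eigenvector is (-1, 2).
General solution: K_1e^(-t)(-2,3) + K_2e^(3t)(-1,2).
Applying u(0)=-3, v(0)=-2 gives K_1=8, K_2=-13.

u(t) = 13e^(3t) - 16e^(-t), v(t) = -26e^(3t) + 24e^(-t)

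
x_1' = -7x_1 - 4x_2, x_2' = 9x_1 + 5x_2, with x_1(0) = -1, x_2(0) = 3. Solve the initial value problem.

Coefficient matrix A = [[-7, -4], [9, 5]].
Characteristic polynomial det(A - λI) = λ^2 + 2λ + 1 = 0.
Single eigenvalue λ = -1 with algebraic multiplicity 2.
Eigenvector v = (-2,3); generalized eigenvector w with (A-λI)w=v is (1,-1).
General solution: e^(-t)[c_1·v + c_2·(t·v + w)].
Applying x_1(0)=-1, x_2(0)=3 gives c_1=2, c_2=3.

x_1(t) = -6te^(-t) - e^(-t), x_2(t) = 9te^(-t) + 3e^(-t)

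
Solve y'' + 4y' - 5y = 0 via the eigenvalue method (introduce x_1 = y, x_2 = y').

Let x_1 = y, x_2 = y'. Then x_1' = x_2 and x_2' = 5x_1 - 4x_2.
A = [[0,1],[5,-4]]; det(A-λI) = λ^2 + 4λ - 5.
Eigenvalues λ = 1, -5 with eigenvectors (1,1), (1,-5).

y(t) = c_1e^(t) + c_2e^(-5t)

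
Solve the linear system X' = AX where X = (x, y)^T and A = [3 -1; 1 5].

Coefficient matrix A = [[3, -1], [1, 5]].
Characteristic polynomial det(A - λI) = λ^2 - 8λ + 16 = 0.
Single eigenvalue λ = 4 with algebraic multiplicity 2.
Eigenvector v = (1,-1); generalized eigenvector w with (A-λI)w=v is (0,-1).
General solution: e^(4t)[c_1·v + c_2·(t·v + w)].

x(t) = c_1e^(4t) + c_2te^(4t), y(t) = -c_1e^(4t) - c_2te^(4t) - c_2e^(4t)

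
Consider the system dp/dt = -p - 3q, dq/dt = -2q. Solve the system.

p(t) = 3C_1e^(-2t) + C_2e^(-t), q(t) = C_1e^(-2t)

Coefficient matrix A = [[-1, -3], [0, -2]].
Characteristic polynomial det(A - λI) = λ^2 + 3λ + 2 = 0.
Eigenvalues λ = -2, -1.
For λ=-2: (A-λI) row 1 is [1, -3], so an eigenvector is (3, 1).
For λ=-1: (A-λI) row 1 is [0, -3], so an eigenvector is (1, 0).
General solution: C_1e^(-2t)(3,1) + C_2e^(-t)(1,0).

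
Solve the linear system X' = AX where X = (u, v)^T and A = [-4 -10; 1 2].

u(t) = C_1e^(-t)sin(t) + 3C_1e^(-t)cos(t) + 3C_2e^(-t)sin(t) - C_2e^(-t)cos(t), v(t) = -C_1e^(-t)cos(t) - C_2e^(-t)sin(t)

Coefficient matrix A = [[-4, -10], [1, 2]].
Characteristic polynomial det(A - λI) = λ^2 + 2λ + 2 = 0.
Eigenvalues λ = -1 ± i (complex conjugate pair).
For λ=-1+i: an eigenvector is (3,-1) - i(1,0) = (3 - i, -1).
A real fundamental pair from Re and Im of e^((-1+i)t)v: X_1 = e^(-t)(cos(t)·(3,-1) + sin(t)·(1,0)), X_2 = e^(-t)(sin(t)·(3,-1) - cos(t)·(1,0)).
General solution: C_1X_1 + C_2X_2.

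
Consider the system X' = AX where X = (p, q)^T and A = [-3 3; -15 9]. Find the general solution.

Coefficient matrix A = [[-3, 3], [-15, 9]].
Characteristic polynomial det(A - λI) = λ^2 - 6λ + 18 = 0.
Eigenvalues λ = 3 ± 3i (complex conjugate pair).
For λ=3+3i: an eigenvector is (0,1) - i(1,2) = (0 - i, 1 - 2i).
A real fundamental pair from Re and Im of e^((3+3i)t)v: X_1 = e^(3t)(cos(3t)·(0,1) + sin(3t)·(1,2)), X_2 = e^(3t)(sin(3t)·(0,1) - cos(3t)·(1,2)).
General solution: C_1X_1 + C_2X_2.

p(t) = C_1e^(3t)sin(3t) - C_2e^(3t)cos(3t), q(t) = 2C_1e^(3t)sin(3t) + C_1e^(3t)cos(3t) + C_2e^(3t)sin(3t) - 2C_2e^(3t)cos(3t)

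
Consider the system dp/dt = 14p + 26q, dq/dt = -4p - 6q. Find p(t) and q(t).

p(t) = -3C_1e^(4t)sin(2t) + 2C_1e^(4t)cos(2t) + 2C_2e^(4t)sin(2t) + 3C_2e^(4t)cos(2t), q(t) = C_1e^(4t)sin(2t) - C_1e^(4t)cos(2t) - C_2e^(4t)sin(2t) - C_2e^(4t)cos(2t)

Coefficient matrix A = [[14, 26], [-4, -6]].
Characteristic polynomial det(A - λI) = λ^2 - 8λ + 20 = 0.
Eigenvalues λ = 4 ± 2i (complex conjugate pair).
For λ=4+2i: an eigenvector is (2,-1) - i(-3,1) = (2 + 3i, -1 - i).
A real fundamental pair from Re and Im of e^((4+2i)t)v: X_1 = e^(4t)(cos(2t)·(2,-1) + sin(2t)·(-3,1)), X_2 = e^(4t)(sin(2t)·(2,-1) - cos(2t)·(-3,1)).
General solution: C_1X_1 + C_2X_2.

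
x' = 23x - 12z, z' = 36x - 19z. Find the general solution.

Coefficient matrix A = [[23, -12], [36, -19]].
Characteristic polynomial det(A - λI) = λ^2 - 4λ - 5 = 0.
Eigenvalues λ = 5, -1.
For λ=5: (A-λI) row 1 is [18, -12], so an eigenvector is (2, 3).
For λ=-1: (A-λI) row 1 is [24, -12], so an eigenvector is (1, 2).
General solution: K_1e^(5t)(2,3) + K_2e^(-t)(1,2).

x(t) = 2K_1e^(5t) + K_2e^(-t), z(t) = 3K_1e^(5t) + 2K_2e^(-t)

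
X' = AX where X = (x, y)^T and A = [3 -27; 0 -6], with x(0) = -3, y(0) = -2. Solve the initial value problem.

x(t) = 3e^(3t) - 6e^(-6t), y(t) = -2e^(-6t)

Coefficient matrix A = [[3, -27], [0, -6]].
Characteristic polynomial det(A - λI) = λ^2 + 3λ - 18 = 0.
Eigenvalues λ = -6, 3.
For λ=-6: (A-λI) row 1 is [9, -27], so an eigenvector is (3, 1).
For λ=3: (A-λI) row 1 is [0, -27], so an eigenvector is (1, 0).
General solution: C_1e^(-6t)(3,1) + C_2e^(3t)(1,0).
Applying x(0)=-3, y(0)=-2 gives C_1=-2, C_2=3.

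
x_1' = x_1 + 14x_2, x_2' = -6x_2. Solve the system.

Coefficient matrix A = [[1, 14], [0, -6]].
Characteristic polynomial det(A - λI) = λ^2 + 5λ - 6 = 0.
Eigenvalues λ = 1, -6.
For λ=1: (A-λI) row 1 is [0, 14], so an eigenvector is (-1, 0).
For λ=-6: (A-λI) row 1 is [7, 14], so an eigenvector is (2, -1).
General solution: C_1e^(t)(-1,0) + C_2e^(-6t)(2,-1).

x_1(t) = -C_1e^(t) + 2C_2e^(-6t), x_2(t) = -C_2e^(-6t)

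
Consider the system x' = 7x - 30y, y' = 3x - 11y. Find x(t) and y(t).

x(t) = 3C_1e^(-2t)sin(3t) + C_1e^(-2t)cos(3t) + C_2e^(-2t)sin(3t) - 3C_2e^(-2t)cos(3t), y(t) = C_1e^(-2t)sin(3t) - C_2e^(-2t)cos(3t)

Coefficient matrix A = [[7, -30], [3, -11]].
Characteristic polynomial det(A - λI) = λ^2 + 4λ + 13 = 0.
Eigenvalues λ = -2 ± 3i (complex conjugate pair).
For λ=-2+3i: an eigenvector is (1,0) - i(3,1) = (1 - 3i, 0 - i).
A real fundamental pair from Re and Im of e^((-2+3i)t)v: X_1 = e^(-2t)(cos(3t)·(1,0) + sin(3t)·(3,1)), X_2 = e^(-2t)(sin(3t)·(1,0) - cos(3t)·(3,1)).
General solution: C_1X_1 + C_2X_2.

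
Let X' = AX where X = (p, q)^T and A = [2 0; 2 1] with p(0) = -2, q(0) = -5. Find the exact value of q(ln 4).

A = [[2,0],[2,1]]; eigenvalues λ = 1, 2.
Eigenvectors: (0,-1) for λ=1, (-1,-2) for λ=2.
From the initial condition, c_1 = 1, c_2 = 2.
q(ln 4) = (1)(4^1)(-1) + (2)(4^2)(-2) = -68.

-68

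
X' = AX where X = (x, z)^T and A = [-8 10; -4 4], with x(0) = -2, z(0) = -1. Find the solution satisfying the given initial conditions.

x(t) = e^(-2t)sin(2t) - 2e^(-2t)cos(2t), z(t) = e^(-2t)sin(2t) - e^(-2t)cos(2t)

Coefficient matrix A = [[-8, 10], [-4, 4]].
Characteristic polynomial det(A - λI) = λ^2 + 4λ + 8 = 0.
Eigenvalues λ = -2 ± 2i (complex conjugate pair).
For λ=-2+2i: an eigenvector is (-2,-1) - i(1,1) = (-2 - i, -1 - i).
A real fundamental pair from Re and Im of e^((-2+2i)t)v: X_1 = e^(-2t)(cos(2t)·(-2,-1) + sin(2t)·(1,1)), X_2 = e^(-2t)(sin(2t)·(-2,-1) - cos(2t)·(1,1)).
General solution: c_1X_1 + c_2X_2.
Applying x(0)=-2, z(0)=-1 gives c_1=1, c_2=0.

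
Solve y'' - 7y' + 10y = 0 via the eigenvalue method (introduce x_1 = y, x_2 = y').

y(t) = C_1e^(5t) + C_2e^(2t)

Let x_1 = y, x_2 = y'. Then x_1' = x_2 and x_2' = -10x_1 + 7x_2.
A = [[0,1],[-10,7]]; det(A-λI) = λ^2 - 7λ + 10.
Eigenvalues λ = 5, 2 with eigenvectors (1,5), (1,2).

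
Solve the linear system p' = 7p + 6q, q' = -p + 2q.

Coefficient matrix A = [[7, 6], [-1, 2]].
Characteristic polynomial det(A - λI) = λ^2 - 9λ + 20 = 0.
Eigenvalues λ = 5, 4.
For λ=5: (A-λI) row 1 is [2, 6], so an eigenvector is (3, -1).
For λ=4: (A-λI) row 1 is [3, 6], so an eigenvector is (-2, 1).
General solution: c_1e^(5t)(3,-1) + c_2e^(4t)(-2,1).

p(t) = 3c_1e^(5t) - 2c_2e^(4t), q(t) = -c_1e^(5t) + c_2e^(4t)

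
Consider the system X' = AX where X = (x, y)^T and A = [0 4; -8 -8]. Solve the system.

x(t) = -c_1e^(-4t)cos(4t) - c_2e^(-4t)sin(4t), y(t) = c_1e^(-4t)sin(4t) + c_1e^(-4t)cos(4t) + c_2e^(-4t)sin(4t) - c_2e^(-4t)cos(4t)

Coefficient matrix A = [[0, 4], [-8, -8]].
Characteristic polynomial det(A - λI) = λ^2 + 8λ + 32 = 0.
Eigenvalues λ = -4 ± 4i (complex conjugate pair).
For λ=-4+4i: an eigenvector is (-1,1) - i(0,1) = (-1, 1 - i).
A real fundamental pair from Re and Im of e^((-4+4i)t)v: X_1 = e^(-4t)(cos(4t)·(-1,1) + sin(4t)·(0,1)), X_2 = e^(-4t)(sin(4t)·(-1,1) - cos(4t)·(0,1)).
General solution: c_1X_1 + c_2X_2.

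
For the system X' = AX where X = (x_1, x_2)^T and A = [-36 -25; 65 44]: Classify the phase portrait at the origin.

unstable spiral

A = [[-36,-25],[65,44]]; det(A-λI) = λ^2 - 8λ + 41.
λ = 4 ± 5i: positive real part.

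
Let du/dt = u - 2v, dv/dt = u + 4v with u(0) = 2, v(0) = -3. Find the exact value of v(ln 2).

A = [[1,-2],[1,4]]; eigenvalues λ = 2, 3.
Eigenvectors: (-2,1) for λ=2, (-1,1) for λ=3.
From the initial condition, c_1 = 1, c_2 = -4.
v(ln 2) = (1)(2^2)(1) + (-4)(2^3)(1) = -28.

-28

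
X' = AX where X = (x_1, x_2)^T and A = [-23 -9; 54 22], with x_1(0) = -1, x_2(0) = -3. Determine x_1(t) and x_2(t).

x_1(t) = 5e^(4t) - 6e^(-5t), x_2(t) = -15e^(4t) + 12e^(-5t)

Coefficient matrix A = [[-23, -9], [54, 22]].
Characteristic polynomial det(A - λI) = λ^2 + λ - 20 = 0.
Eigenvalues λ = -5, 4.
For λ=-5: (A-λI) row 1 is [-18, -9], so an eigenvector is (-1, 2).
For λ=4: (A-λI) row 1 is [-27, -9], so an eigenvector is (-1, 3).
General solution: c_1e^(-5t)(-1,2) + c_2e^(4t)(-1,3).
Applying x_1(0)=-1, x_2(0)=-3 gives c_1=6, c_2=-5.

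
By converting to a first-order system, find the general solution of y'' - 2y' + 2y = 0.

Let x_1 = y, x_2 = y'. Then x_1' = x_2 and x_2' = -2x_1 + 2x_2.
A = [[0,1],[-2,2]]; det(A-λI) = λ^2 - 2λ + 2.
Eigenvalues λ = 1 ± i.

y(t) = C_1e^(t)cos(t) + C_2e^(t)sin(t)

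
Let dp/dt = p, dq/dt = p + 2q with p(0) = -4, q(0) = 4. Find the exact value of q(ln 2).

8

A = [[1,0],[1,2]]; eigenvalues λ = 2, 1.
Eigenvectors: (0,1) for λ=2, (-1,1) for λ=1.
From the initial condition, c_1 = 0, c_2 = 4.
q(ln 2) = (0)(2^2)(1) + (4)(2^1)(1) = 8.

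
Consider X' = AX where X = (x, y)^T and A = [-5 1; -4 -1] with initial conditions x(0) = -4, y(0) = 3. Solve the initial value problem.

Coefficient matrix A = [[-5, 1], [-4, -1]].
Characteristic polynomial det(A - λI) = λ^2 + 6λ + 9 = 0.
Single eigenvalue λ = -3 with algebraic multiplicity 2.
Eigenvector v = (1,2); generalized eigenvector w with (A-λI)w=v is (1,3).
General solution: e^(-3t)[c_1·v + c_2·(t·v + w)].
Applying x(0)=-4, y(0)=3 gives c_1=-15, c_2=11.

x(t) = 11te^(-3t) - 4e^(-3t), y(t) = 22te^(-3t) + 3e^(-3t)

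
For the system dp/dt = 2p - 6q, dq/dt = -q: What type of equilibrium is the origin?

saddle

A = [[2,-6],[0,-1]]; det(A-λI) = λ^2 - λ - 2.
λ = 2, -1: opposite signs.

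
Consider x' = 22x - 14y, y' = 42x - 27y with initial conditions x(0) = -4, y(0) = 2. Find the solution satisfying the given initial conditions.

Coefficient matrix A = [[22, -14], [42, -27]].
Characteristic polynomial det(A - λI) = λ^2 + 5λ - 6 = 0.
Eigenvalues λ = 1, -6.
For λ=1: (A-λI) row 1 is [21, -14], so an eigenvector is (-2, -3).
For λ=-6: (A-λI) row 1 is [28, -14], so an eigenvector is (-1, -2).
General solution: c_1e^(t)(-2,-3) + c_2e^(-6t)(-1,-2).
Applying x(0)=-4, y(0)=2 gives c_1=10, c_2=-16.

x(t) = -20e^(t) + 16e^(-6t), y(t) = -30e^(t) + 32e^(-6t)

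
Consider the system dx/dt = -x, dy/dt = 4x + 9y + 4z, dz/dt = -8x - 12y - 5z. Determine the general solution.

x(t) = c_3e^(-t), y(t) = 2c_1e^(3t) + c_2e^(t) - 2c_3e^(-t), z(t) = -3c_1e^(3t) - 2c_2e^(t) + 4c_3e^(-t)

Coefficient matrix A = [[-1, 0, 0], [4, 9, 4], [-8, -12, -5]].
det(A - λI) = 0 gives eigenvalues λ = 3, 1, -1.
For λ=3: eigenvector (0,2,-3).
For λ=1: eigenvector (0,1,-2).
For λ=-1: eigenvector (1,-2,4).
General solution: c_1e^(3t)(0,2,-3) + c_2e^(t)(0,1,-2) + c_3e^(-t)(1,-2,4).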